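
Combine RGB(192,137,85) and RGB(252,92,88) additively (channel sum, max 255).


Additive: each channel = min(255, C₁+C₂)
R: 192+252 = 444 → 255
G: 137+92 = 229 → 229
B: 85+88 = 173 → 173
= RGB(255, 229, 173)


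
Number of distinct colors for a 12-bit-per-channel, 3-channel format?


Total bits = 12 bits/channel × 3 channels = 36 bits
Distinct colors = 2^36
= 68,719,476,736 colors


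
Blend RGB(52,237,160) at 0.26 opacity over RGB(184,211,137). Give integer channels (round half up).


C = α×F + (1-α)×B, with 1-α = 0.74
R: 0.26×52 + 0.74×184 = 13.52 + 136.16 = 149.68 → 150
G: 0.26×237 + 0.74×211 = 61.62 + 156.14 = 217.76 → 218
B: 0.26×160 + 0.74×137 = 41.60 + 101.38 = 142.98 → 143
= RGB(150, 218, 143)


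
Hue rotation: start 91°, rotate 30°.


New hue = (H + rotation) mod 360
New hue = (91 + 30) mod 360
= 121 mod 360
= 121°


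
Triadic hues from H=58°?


Triadic: equally spaced at 120° intervals
H1 = 58°
H2 = (58 + 120) mod 360 = 178°
H3 = (58 + 240) mod 360 = 298°
Triadic = 58°, 178°, 298°


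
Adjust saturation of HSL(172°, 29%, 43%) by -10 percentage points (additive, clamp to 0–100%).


Original S = 29%
Adjustment = -10 percentage points
New S = 29 + (-10) = 19
Clamp to [0, 100] → 19
= HSL(172°, 19%, 43%)


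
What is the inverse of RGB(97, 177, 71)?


Invert: (255-R, 255-G, 255-B)
R: 255-97 = 158
G: 255-177 = 78
B: 255-71 = 184
= RGB(158, 78, 184)


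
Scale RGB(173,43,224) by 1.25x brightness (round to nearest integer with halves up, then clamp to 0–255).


Multiply each channel by 1.25, round half up, clamp to [0, 255]
R: 173×1.25 = 216.25 → round → 216
G: 43×1.25 = 53.75 → round → 54
B: 224×1.25 = 280 → clamp → 255
= RGB(216, 54, 255)


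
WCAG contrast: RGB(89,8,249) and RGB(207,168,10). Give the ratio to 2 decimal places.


Linearize each sRGB channel c=v/255: c/12.92 if c ≤ 0.04045 else ((c+0.055)/1.055)^2.4
L = 0.2126×R_lin + 0.7152×G_lin + 0.0722×B_lin
Color 1 (89,8,249):
  R=89: 89/255≈0.3490 > 0.04045 → ((0.3490+0.055)/1.055)^2.4 ≈ 0.09990
  G=8: 8/255≈0.0314 ≤ 0.04045 → 0.0314/12.92 ≈ 0.00243
  B=249: 249/255≈0.9765 > 0.04045 → ((0.9765+0.055)/1.055)^2.4 ≈ 0.94731
  L1 = 0.2126×0.09990 + 0.7152×0.00243 + 0.0722×0.94731 ≈ 0.09137
Color 2 (207,168,10):
  R=207: 207/255≈0.8118 > 0.04045 → ((0.8118+0.055)/1.055)^2.4 ≈ 0.62396
  G=168: 168/255≈0.6588 > 0.04045 → ((0.6588+0.055)/1.055)^2.4 ≈ 0.39157
  B=10: 10/255≈0.0392 ≤ 0.04045 → 0.0392/12.92 ≈ 0.00304
  L2 = 0.2126×0.62396 + 0.7152×0.39157 + 0.0722×0.00304 ≈ 0.41293
Lighter = 0.41293, Darker = 0.09137
Ratio = (L_lighter + 0.05) / (L_darker + 0.05)
Ratio = (0.41293 + 0.05) / (0.09137 + 0.05) = 0.46293 / 0.14137 ≈ 3.2746
Ratio ≈ 3.27:1


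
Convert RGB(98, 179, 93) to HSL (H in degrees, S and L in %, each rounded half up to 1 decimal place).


Normalize: R'=98/255≈0.3843, G'=179/255≈0.7020, B'=93/255≈0.3647
Max=179/255, Min=93/255, Δ=Max-Min=86/255
L = (Max+Min)/2 = (179+93)/510 = 272/510 = 0.53333… → L = 53.3%
L > 0.5 → S = Δ/(2-Max-Min) = 86/(510-179-93) = 86/238 = 0.36134… → S = 36.1%
(the 1/255 factors cancel in S and H, so raw channel differences can be used)
Max is G' → H = 60 × ((B-R)/Δ + 2) = 60 × ((93-98)/86 + 2)
  -5/86 + 2 = -0.0581… + 2 = 1.9418…
  H = 60 × 1.9418… = 116.511…° → H = 116.5°
= HSL(116.5°, 36.1%, 53.3%)


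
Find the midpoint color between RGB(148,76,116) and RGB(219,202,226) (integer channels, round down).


Midpoint: each channel = ⌊(C₁+C₂)/2⌋
R: ⌊(148+219)/2⌋ = 183
G: ⌊(76+202)/2⌋ = 139
B: ⌊(116+226)/2⌋ = 171
= RGB(183, 139, 171)


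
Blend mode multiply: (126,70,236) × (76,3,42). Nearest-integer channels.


Multiply: C = A×B/255, rounded to nearest integer
R: 126×76/255 = 9576/255 ≈ 37.553 → 38
G: 70×3/255 = 210/255 ≈ 0.824 → 1
B: 236×42/255 = 9912/255 ≈ 38.871 → 39
= RGB(38, 1, 39)


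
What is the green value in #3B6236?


Color: #3B6236
R = 3B = 59
G = 62 = 98
B = 36 = 54
Green = 98


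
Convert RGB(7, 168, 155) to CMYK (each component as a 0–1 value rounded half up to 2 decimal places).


R'=7/255≈0.0275, G'=168/255≈0.6588, B'=155/255≈0.6078
K = 1 - max(R',G',B') = 1 - 168/255 = 87/255 = 0.34117… → 0.34
(1-R'-K)/(1-K) simplifies to (max-R)/max with max = 168:
C = (168-7)/168 = 161/168 = 0.95833… → 0.96
M = (168-168)/168 = 0/168 = 0 → 0.00
Y = (168-155)/168 = 13/168 = 0.07738… → 0.08
= CMYK(0.96, 0.00, 0.08, 0.34)


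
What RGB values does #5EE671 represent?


5E → 94 (R)
E6 → 230 (G)
71 → 113 (B)
= RGB(94, 230, 113)


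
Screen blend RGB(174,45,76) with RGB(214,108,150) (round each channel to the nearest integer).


Screen: C = 255 - (255-A)×(255-B)/255, rounded to nearest integer
R: 255 - (255-174)×(255-214)/255 = 255 - 3321/255 ≈ 255 - 13.024 = 241.976 → 242
G: 255 - (255-45)×(255-108)/255 = 255 - 30870/255 ≈ 255 - 121.059 = 133.941 → 134
B: 255 - (255-76)×(255-150)/255 = 255 - 18795/255 ≈ 255 - 73.706 = 181.294 → 181
= RGB(242, 134, 181)


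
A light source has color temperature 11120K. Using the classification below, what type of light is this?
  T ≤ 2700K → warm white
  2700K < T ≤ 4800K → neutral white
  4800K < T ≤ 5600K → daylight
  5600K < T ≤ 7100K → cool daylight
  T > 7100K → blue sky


Temperature: 11120K
11120K > 7100K → blue sky
Classification: blue sky


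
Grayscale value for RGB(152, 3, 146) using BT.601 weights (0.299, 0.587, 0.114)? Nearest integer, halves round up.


Gray = 0.299×R + 0.587×G + 0.114×B
Gray = 0.299×152 + 0.587×3 + 0.114×146
Gray = 45.448 + 1.761 + 16.644
Gray = 63.853 → round half up → 64
Gray = 64


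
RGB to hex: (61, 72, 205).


R = 61 → 3D (hex)
G = 72 → 48 (hex)
B = 205 → CD (hex)
Hex = #3D48CD


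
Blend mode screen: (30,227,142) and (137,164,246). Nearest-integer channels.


Screen: C = 255 - (255-A)×(255-B)/255, rounded to nearest integer
R: 255 - (255-30)×(255-137)/255 = 255 - 26550/255 ≈ 255 - 104.118 = 150.882 → 151
G: 255 - (255-227)×(255-164)/255 = 255 - 2548/255 ≈ 255 - 9.992 = 245.008 → 245
B: 255 - (255-142)×(255-246)/255 = 255 - 1017/255 ≈ 255 - 3.988 = 251.012 → 251
= RGB(151, 245, 251)


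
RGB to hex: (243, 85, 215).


R = 243 → F3 (hex)
G = 85 → 55 (hex)
B = 215 → D7 (hex)
Hex = #F355D7


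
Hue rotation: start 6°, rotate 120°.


New hue = (H + rotation) mod 360
New hue = (6 + 120) mod 360
= 126 mod 360
= 126°


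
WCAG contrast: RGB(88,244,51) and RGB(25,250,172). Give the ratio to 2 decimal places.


Linearize each sRGB channel c=v/255: c/12.92 if c ≤ 0.04045 else ((c+0.055)/1.055)^2.4
L = 0.2126×R_lin + 0.7152×G_lin + 0.0722×B_lin
Color 1 (88,244,51):
  R=88: 88/255≈0.3451 > 0.04045 → ((0.3451+0.055)/1.055)^2.4 ≈ 0.09759
  G=244: 244/255≈0.9569 > 0.04045 → ((0.9569+0.055)/1.055)^2.4 ≈ 0.90466
  B=51: 51/255≈0.2000 > 0.04045 → ((0.2000+0.055)/1.055)^2.4 ≈ 0.03310
  L1 = 0.2126×0.09759 + 0.7152×0.90466 + 0.0722×0.03310 ≈ 0.67015
Color 2 (25,250,172):
  R=25: 25/255≈0.0980 > 0.04045 → ((0.0980+0.055)/1.055)^2.4 ≈ 0.00972
  G=250: 250/255≈0.9804 > 0.04045 → ((0.9804+0.055)/1.055)^2.4 ≈ 0.95597
  B=172: 172/255≈0.6745 > 0.04045 → ((0.6745+0.055)/1.055)^2.4 ≈ 0.41254
  L2 = 0.2126×0.00972 + 0.7152×0.95597 + 0.0722×0.41254 ≈ 0.71556
Lighter = 0.71556, Darker = 0.67015
Ratio = (L_lighter + 0.05) / (L_darker + 0.05)
Ratio = (0.71556 + 0.05) / (0.67015 + 0.05) = 0.76556 / 0.72015 ≈ 1.0631
Ratio ≈ 1.06:1


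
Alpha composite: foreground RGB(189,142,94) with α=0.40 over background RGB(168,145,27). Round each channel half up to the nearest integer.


C = α×F + (1-α)×B, with 1-α = 0.60
R: 0.40×189 + 0.60×168 = 75.60 + 100.80 = 176.40 → 176
G: 0.40×142 + 0.60×145 = 56.80 + 87.00 = 143.80 → 144
B: 0.40×94 + 0.60×27 = 37.60 + 16.20 = 53.80 → 54
= RGB(176, 144, 54)


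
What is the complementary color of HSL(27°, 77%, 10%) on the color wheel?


Complement = opposite side of color wheel = hue + 180°
H' = (27 + 180) mod 360 = 207°
S and L unchanged.
= HSL(207°, 77%, 10%)


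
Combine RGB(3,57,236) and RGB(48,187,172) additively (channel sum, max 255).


Additive: each channel = min(255, C₁+C₂)
R: 3+48 = 51 → 51
G: 57+187 = 244 → 244
B: 236+172 = 408 → 255
= RGB(51, 244, 255)


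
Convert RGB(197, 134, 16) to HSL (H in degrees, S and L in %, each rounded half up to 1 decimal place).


Normalize: R'=197/255≈0.7725, G'=134/255≈0.5255, B'=16/255≈0.0627
Max=197/255, Min=16/255, Δ=Max-Min=181/255
L = (Max+Min)/2 = (197+16)/510 = 213/510 = 0.41764… → L = 41.8%
L ≤ 0.5 → S = Δ/(Max+Min) = 181/(197+16) = 181/213 = 0.84976… → S = 85.0%
(the 1/255 factors cancel in S and H, so raw channel differences can be used)
Max is R' → H = 60 × (((G-B)/Δ) mod 6) = 60 × (((134-16)/181) mod 6)
  118/181 = 0.6519…
  H = 60 × 0.6519… = 39.116…° → H = 39.1°
= HSL(39.1°, 85.0%, 41.8%)


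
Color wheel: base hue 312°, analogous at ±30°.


Base hue: 312°
Left analog: (312 - 30) mod 360 = 282°
Right analog: (312 + 30) mod 360 = 342°
Analogous hues = 282° and 342°


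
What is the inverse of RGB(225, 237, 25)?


Invert: (255-R, 255-G, 255-B)
R: 255-225 = 30
G: 255-237 = 18
B: 255-25 = 230
= RGB(30, 18, 230)


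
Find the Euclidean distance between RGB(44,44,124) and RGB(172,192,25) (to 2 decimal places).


d = √[(R₁-R₂)² + (G₁-G₂)² + (B₁-B₂)²]
d = √[(44-172)² + (44-192)² + (124-25)²]
d = √[16384 + 21904 + 9801]
d = √48089
d ≈ 219.29


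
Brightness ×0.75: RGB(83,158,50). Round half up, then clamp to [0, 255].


Multiply each channel by 0.75, round half up, clamp to [0, 255]
R: 83×0.75 = 62.25 → round → 62
G: 158×0.75 = 118.5 → round → 119
B: 50×0.75 = 37.5 → round → 38
= RGB(62, 119, 38)


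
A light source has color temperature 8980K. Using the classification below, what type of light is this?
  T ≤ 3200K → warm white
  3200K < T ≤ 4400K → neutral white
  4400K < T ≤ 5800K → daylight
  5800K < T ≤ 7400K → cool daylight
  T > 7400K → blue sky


Temperature: 8980K
8980K > 7400K → blue sky
Classification: blue sky


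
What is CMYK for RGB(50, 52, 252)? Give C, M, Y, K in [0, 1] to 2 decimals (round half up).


R'=50/255≈0.1961, G'=52/255≈0.2039, B'=252/255≈0.9882
K = 1 - max(R',G',B') = 1 - 252/255 = 3/255 = 0.01176… → 0.01
(1-R'-K)/(1-K) simplifies to (max-R)/max with max = 252:
C = (252-50)/252 = 202/252 = 0.80158… → 0.80
M = (252-52)/252 = 200/252 = 0.79365… → 0.79
Y = (252-252)/252 = 0/252 = 0 → 0.00
= CMYK(0.80, 0.79, 0.00, 0.01)


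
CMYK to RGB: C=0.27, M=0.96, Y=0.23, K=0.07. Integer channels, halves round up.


R = 255 × (1-C) × (1-K) = 255 × 0.73 × 0.93 = 173.1195 → 173
G = 255 × (1-M) × (1-K) = 255 × 0.04 × 0.93 = 9.486 → 9
B = 255 × (1-Y) × (1-K) = 255 × 0.77 × 0.93 = 182.6055 → 183
= RGB(173, 9, 183)


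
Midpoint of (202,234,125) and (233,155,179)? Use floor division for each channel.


Midpoint: each channel = ⌊(C₁+C₂)/2⌋
R: ⌊(202+233)/2⌋ = 217
G: ⌊(234+155)/2⌋ = 194
B: ⌊(125+179)/2⌋ = 152
= RGB(217, 194, 152)


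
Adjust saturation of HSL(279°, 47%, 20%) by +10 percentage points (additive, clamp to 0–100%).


Original S = 47%
Adjustment = +10 percentage points
New S = 47 + (10) = 57
Clamp to [0, 100] → 57
= HSL(279°, 57%, 20%)


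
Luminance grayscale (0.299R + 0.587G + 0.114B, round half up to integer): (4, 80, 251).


Gray = 0.299×R + 0.587×G + 0.114×B
Gray = 0.299×4 + 0.587×80 + 0.114×251
Gray = 1.196 + 46.960 + 28.614
Gray = 76.770 → round half up → 77
Gray = 77


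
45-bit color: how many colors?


Colors = 2^bits = 2^45
= 35,184,372,088,832 colors


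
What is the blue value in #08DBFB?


Color: #08DBFB
R = 08 = 8
G = DB = 219
B = FB = 251
Blue = 251


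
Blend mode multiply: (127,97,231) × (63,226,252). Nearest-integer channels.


Multiply: C = A×B/255, rounded to nearest integer
R: 127×63/255 = 8001/255 ≈ 31.376 → 31
G: 97×226/255 = 21922/255 ≈ 85.969 → 86
B: 231×252/255 = 58212/255 ≈ 228.282 → 228
= RGB(31, 86, 228)


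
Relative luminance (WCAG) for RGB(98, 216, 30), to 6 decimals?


Linearize each channel (sRGB transfer function): c = v/255; c_lin = c/12.92 if c ≤ 0.04045, else ((c+0.055)/1.055)^2.4
  R: 98/255 ≈ 0.384314 > 0.04045 → ((0.384314+0.055)/1.055)^2.4 ≈ 0.122139
  G: 216/255 ≈ 0.847059 > 0.04045 → ((0.847059+0.055)/1.055)^2.4 ≈ 0.686685
  B: 30/255 ≈ 0.117647 > 0.04045 → ((0.117647+0.055)/1.055)^2.4 ≈ 0.012983
R_lin = 0.122139, G_lin = 0.686685, B_lin = 0.012983
L = 0.2126×R + 0.7152×G + 0.0722×B
L = 0.2126×0.122139 + 0.7152×0.686685 + 0.0722×0.012983
L ≈ 0.518021


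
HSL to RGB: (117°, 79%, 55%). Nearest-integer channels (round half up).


H=117°, S=0.79, L=0.55
C = (1-|2L-1|)×S = (1-|0.10|)×0.79 = 0.711
H' = H/60 = 117/60 ≈ 1.9500; X = C×(1-|H' mod 2 - 1|) = 0.03555
m = L - C/2 = 0.55 - 0.3555 = 0.1945
Sector ⌊H'⌋ = 1 → (R',G',B') = (0.03555, 0.711, 0.0)
RGB = ((R'+m)×255, (G'+m)×255, (B'+m)×255) = (58.66275, 230.9025, 49.5975)
Round half up → RGB(59, 231, 50)


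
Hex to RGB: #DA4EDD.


DA → 218 (R)
4E → 78 (G)
DD → 221 (B)
= RGB(218, 78, 221)


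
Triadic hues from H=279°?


Triadic: equally spaced at 120° intervals
H1 = 279°
H2 = (279 + 120) mod 360 = 39°
H3 = (279 + 240) mod 360 = 159°
Triadic = 279°, 39°, 159°


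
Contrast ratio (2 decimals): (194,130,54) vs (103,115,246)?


Linearize each sRGB channel c=v/255: c/12.92 if c ≤ 0.04045 else ((c+0.055)/1.055)^2.4
L = 0.2126×R_lin + 0.7152×G_lin + 0.0722×B_lin
Color 1 (194,130,54):
  R=194: 194/255≈0.7608 > 0.04045 → ((0.7608+0.055)/1.055)^2.4 ≈ 0.53948
  G=130: 130/255≈0.5098 > 0.04045 → ((0.5098+0.055)/1.055)^2.4 ≈ 0.22323
  B=54: 54/255≈0.2118 > 0.04045 → ((0.2118+0.055)/1.055)^2.4 ≈ 0.03689
  L1 = 0.2126×0.53948 + 0.7152×0.22323 + 0.0722×0.03689 ≈ 0.27701
Color 2 (103,115,246):
  R=103: 103/255≈0.4039 > 0.04045 → ((0.4039+0.055)/1.055)^2.4 ≈ 0.13563
  G=115: 115/255≈0.4510 > 0.04045 → ((0.4510+0.055)/1.055)^2.4 ≈ 0.17144
  B=246: 246/255≈0.9647 > 0.04045 → ((0.9647+0.055)/1.055)^2.4 ≈ 0.92158
  L2 = 0.2126×0.13563 + 0.7152×0.17144 + 0.0722×0.92158 ≈ 0.21799
Lighter = 0.27701, Darker = 0.21799
Ratio = (L_lighter + 0.05) / (L_darker + 0.05)
Ratio = (0.27701 + 0.05) / (0.21799 + 0.05) = 0.32701 / 0.26799 ≈ 1.2202
Ratio ≈ 1.22:1


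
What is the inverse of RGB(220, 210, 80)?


Invert: (255-R, 255-G, 255-B)
R: 255-220 = 35
G: 255-210 = 45
B: 255-80 = 175
= RGB(35, 45, 175)


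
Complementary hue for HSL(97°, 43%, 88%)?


Complement = opposite side of color wheel = hue + 180°
H' = (97 + 180) mod 360 = 277°
S and L unchanged.
= HSL(277°, 43%, 88%)


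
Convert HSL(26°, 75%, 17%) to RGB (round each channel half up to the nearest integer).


H=26°, S=0.75, L=0.17
C = (1-|2L-1|)×S = (1-|-0.66|)×0.75 = 0.255
H' = H/60 = 26/60 ≈ 0.4333; X = C×(1-|H' mod 2 - 1|) = 0.1105
m = L - C/2 = 0.17 - 0.1275 = 0.0425
Sector ⌊H'⌋ = 0 → (R',G',B') = (0.255, 0.1105, 0.0)
RGB = ((R'+m)×255, (G'+m)×255, (B'+m)×255) = (75.8625, 39.015, 10.8375)
Round half up → RGB(76, 39, 11)


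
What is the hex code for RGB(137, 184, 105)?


R = 137 → 89 (hex)
G = 184 → B8 (hex)
B = 105 → 69 (hex)
Hex = #89B869


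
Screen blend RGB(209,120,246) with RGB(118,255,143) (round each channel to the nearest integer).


Screen: C = 255 - (255-A)×(255-B)/255, rounded to nearest integer
R: 255 - (255-209)×(255-118)/255 = 255 - 6302/255 ≈ 255 - 24.714 = 230.286 → 230
G: 255 - (255-120)×(255-255)/255 = 255 - 0/255 ≈ 255 - 0.000 = 255.000 → 255
B: 255 - (255-246)×(255-143)/255 = 255 - 1008/255 ≈ 255 - 3.953 = 251.047 → 251
= RGB(230, 255, 251)


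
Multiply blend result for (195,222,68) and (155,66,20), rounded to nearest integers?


Multiply: C = A×B/255, rounded to nearest integer
R: 195×155/255 = 30225/255 ≈ 118.529 → 119
G: 222×66/255 = 14652/255 ≈ 57.459 → 57
B: 68×20/255 = 1360/255 ≈ 5.333 → 5
= RGB(119, 57, 5)


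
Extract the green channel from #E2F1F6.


Color: #E2F1F6
R = E2 = 226
G = F1 = 241
B = F6 = 246
Green = 241


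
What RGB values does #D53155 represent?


D5 → 213 (R)
31 → 49 (G)
55 → 85 (B)
= RGB(213, 49, 85)


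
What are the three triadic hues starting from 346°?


Triadic: equally spaced at 120° intervals
H1 = 346°
H2 = (346 + 120) mod 360 = 106°
H3 = (346 + 240) mod 360 = 226°
Triadic = 346°, 106°, 226°


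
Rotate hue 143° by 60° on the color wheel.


New hue = (H + rotation) mod 360
New hue = (143 + 60) mod 360
= 203 mod 360
= 203°


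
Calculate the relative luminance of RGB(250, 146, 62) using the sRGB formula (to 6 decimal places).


Linearize each channel (sRGB transfer function): c = v/255; c_lin = c/12.92 if c ≤ 0.04045, else ((c+0.055)/1.055)^2.4
  R: 250/255 ≈ 0.980392 > 0.04045 → ((0.980392+0.055)/1.055)^2.4 ≈ 0.955973
  G: 146/255 ≈ 0.572549 > 0.04045 → ((0.572549+0.055)/1.055)^2.4 ≈ 0.287441
  B: 62/255 ≈ 0.243137 > 0.04045 → ((0.243137+0.055)/1.055)^2.4 ≈ 0.048172
R_lin = 0.955973, G_lin = 0.287441, B_lin = 0.048172
L = 0.2126×R + 0.7152×G + 0.0722×B
L = 0.2126×0.955973 + 0.7152×0.287441 + 0.0722×0.048172
L ≈ 0.412296


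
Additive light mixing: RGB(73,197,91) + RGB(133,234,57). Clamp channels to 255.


Additive: each channel = min(255, C₁+C₂)
R: 73+133 = 206 → 206
G: 197+234 = 431 → 255
B: 91+57 = 148 → 148
= RGB(206, 255, 148)


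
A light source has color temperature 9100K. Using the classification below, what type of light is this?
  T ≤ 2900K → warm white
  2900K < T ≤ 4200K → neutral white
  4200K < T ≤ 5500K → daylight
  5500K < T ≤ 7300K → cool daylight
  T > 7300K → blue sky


Temperature: 9100K
9100K > 7300K → blue sky
Classification: blue sky


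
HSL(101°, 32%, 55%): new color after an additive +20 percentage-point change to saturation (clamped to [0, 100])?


Original S = 32%
Adjustment = +20 percentage points
New S = 32 + (20) = 52
Clamp to [0, 100] → 52
= HSL(101°, 52%, 55%)


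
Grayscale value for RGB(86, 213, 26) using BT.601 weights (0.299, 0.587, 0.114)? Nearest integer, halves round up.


Gray = 0.299×R + 0.587×G + 0.114×B
Gray = 0.299×86 + 0.587×213 + 0.114×26
Gray = 25.714 + 125.031 + 2.964
Gray = 153.709 → round half up → 154
Gray = 154


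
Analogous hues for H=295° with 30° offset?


Base hue: 295°
Left analog: (295 - 30) mod 360 = 265°
Right analog: (295 + 30) mod 360 = 325°
Analogous hues = 265° and 325°


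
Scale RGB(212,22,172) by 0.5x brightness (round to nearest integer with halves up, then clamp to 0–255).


Multiply each channel by 0.5, round half up, clamp to [0, 255]
R: 212×0.5 = 106
G: 22×0.5 = 11
B: 172×0.5 = 86
= RGB(106, 11, 86)


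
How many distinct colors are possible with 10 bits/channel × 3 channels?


Total bits = 10 bits/channel × 3 channels = 30 bits
Distinct colors = 2^30
= 1,073,741,824 colors


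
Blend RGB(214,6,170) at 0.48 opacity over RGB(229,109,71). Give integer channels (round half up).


C = α×F + (1-α)×B, with 1-α = 0.52
R: 0.48×214 + 0.52×229 = 102.72 + 119.08 = 221.80 → 222
G: 0.48×6 + 0.52×109 = 2.88 + 56.68 = 59.56 → 60
B: 0.48×170 + 0.52×71 = 81.60 + 36.92 = 118.52 → 119
= RGB(222, 60, 119)


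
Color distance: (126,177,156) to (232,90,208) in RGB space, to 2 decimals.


d = √[(R₁-R₂)² + (G₁-G₂)² + (B₁-B₂)²]
d = √[(126-232)² + (177-90)² + (156-208)²]
d = √[11236 + 7569 + 2704]
d = √21509
d ≈ 146.66


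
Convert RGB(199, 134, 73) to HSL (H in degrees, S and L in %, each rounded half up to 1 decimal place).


Normalize: R'=199/255≈0.7804, G'=134/255≈0.5255, B'=73/255≈0.2863
Max=199/255, Min=73/255, Δ=Max-Min=126/255
L = (Max+Min)/2 = (199+73)/510 = 272/510 = 0.53333… → L = 53.3%
L > 0.5 → S = Δ/(2-Max-Min) = 126/(510-199-73) = 126/238 = 0.52941… → S = 52.9%
(the 1/255 factors cancel in S and H, so raw channel differences can be used)
Max is R' → H = 60 × (((G-B)/Δ) mod 6) = 60 × (((134-73)/126) mod 6)
  61/126 = 0.4841…
  H = 60 × 0.4841… = 29.047…° → H = 29.0°
= HSL(29.0°, 52.9%, 53.3%)


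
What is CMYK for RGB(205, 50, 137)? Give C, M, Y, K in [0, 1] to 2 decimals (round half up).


R'=205/255≈0.8039, G'=50/255≈0.1961, B'=137/255≈0.5373
K = 1 - max(R',G',B') = 1 - 205/255 = 50/255 = 0.19607… → 0.20
(1-R'-K)/(1-K) simplifies to (max-R)/max with max = 205:
C = (205-205)/205 = 0/205 = 0 → 0.00
M = (205-50)/205 = 155/205 = 0.75609… → 0.76
Y = (205-137)/205 = 68/205 = 0.33170… → 0.33
= CMYK(0.00, 0.76, 0.33, 0.20)


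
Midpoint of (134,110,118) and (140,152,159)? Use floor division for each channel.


Midpoint: each channel = ⌊(C₁+C₂)/2⌋
R: ⌊(134+140)/2⌋ = 137
G: ⌊(110+152)/2⌋ = 131
B: ⌊(118+159)/2⌋ = 138
= RGB(137, 131, 138)


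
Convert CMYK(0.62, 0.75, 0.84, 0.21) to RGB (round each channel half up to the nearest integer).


R = 255 × (1-C) × (1-K) = 255 × 0.38 × 0.79 = 76.551 → 77
G = 255 × (1-M) × (1-K) = 255 × 0.25 × 0.79 = 50.3625 → 50
B = 255 × (1-Y) × (1-K) = 255 × 0.16 × 0.79 = 32.232 → 32
= RGB(77, 50, 32)


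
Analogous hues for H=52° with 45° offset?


Base hue: 52°
Left analog: (52 - 45) mod 360 = 7°
Right analog: (52 + 45) mod 360 = 97°
Analogous hues = 7° and 97°


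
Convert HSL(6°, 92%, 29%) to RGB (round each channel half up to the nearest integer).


H=6°, S=0.92, L=0.29
C = (1-|2L-1|)×S = (1-|-0.42|)×0.92 = 0.5336
H' = H/60 = 6/60 ≈ 0.1000; X = C×(1-|H' mod 2 - 1|) = 0.05336
m = L - C/2 = 0.29 - 0.2668 = 0.0232
Sector ⌊H'⌋ = 0 → (R',G',B') = (0.5336, 0.05336, 0.0)
RGB = ((R'+m)×255, (G'+m)×255, (B'+m)×255) = (141.984, 19.5228, 5.916)
Round half up → RGB(142, 20, 6)


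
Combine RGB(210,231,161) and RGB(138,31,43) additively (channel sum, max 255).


Additive: each channel = min(255, C₁+C₂)
R: 210+138 = 348 → 255
G: 231+31 = 262 → 255
B: 161+43 = 204 → 204
= RGB(255, 255, 204)


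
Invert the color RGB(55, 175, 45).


Invert: (255-R, 255-G, 255-B)
R: 255-55 = 200
G: 255-175 = 80
B: 255-45 = 210
= RGB(200, 80, 210)


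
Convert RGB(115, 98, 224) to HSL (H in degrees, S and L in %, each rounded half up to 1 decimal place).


Normalize: R'=115/255≈0.4510, G'=98/255≈0.3843, B'=224/255≈0.8784
Max=224/255, Min=98/255, Δ=Max-Min=126/255
L = (Max+Min)/2 = (224+98)/510 = 322/510 = 0.63137… → L = 63.1%
L > 0.5 → S = Δ/(2-Max-Min) = 126/(510-224-98) = 126/188 = 0.67021… → S = 67.0%
(the 1/255 factors cancel in S and H, so raw channel differences can be used)
Max is B' → H = 60 × ((R-G)/Δ + 4) = 60 × ((115-98)/126 + 4)
  17/126 + 4 = 0.1349… + 4 = 4.1349…
  H = 60 × 4.1349… = 248.095…° → H = 248.1°
= HSL(248.1°, 67.0%, 63.1%)


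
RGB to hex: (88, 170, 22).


R = 88 → 58 (hex)
G = 170 → AA (hex)
B = 22 → 16 (hex)
Hex = #58AA16


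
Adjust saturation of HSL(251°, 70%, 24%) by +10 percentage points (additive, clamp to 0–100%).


Original S = 70%
Adjustment = +10 percentage points
New S = 70 + (10) = 80
Clamp to [0, 100] → 80
= HSL(251°, 80%, 24%)


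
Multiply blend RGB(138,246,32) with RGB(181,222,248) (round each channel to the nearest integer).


Multiply: C = A×B/255, rounded to nearest integer
R: 138×181/255 = 24978/255 ≈ 97.953 → 98
G: 246×222/255 = 54612/255 ≈ 214.165 → 214
B: 32×248/255 = 7936/255 ≈ 31.122 → 31
= RGB(98, 214, 31)


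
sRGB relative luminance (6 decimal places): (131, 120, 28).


Linearize each channel (sRGB transfer function): c = v/255; c_lin = c/12.92 if c ≤ 0.04045, else ((c+0.055)/1.055)^2.4
  R: 131/255 ≈ 0.513725 > 0.04045 → ((0.513725+0.055)/1.055)^2.4 ≈ 0.226966
  G: 120/255 ≈ 0.470588 > 0.04045 → ((0.470588+0.055)/1.055)^2.4 ≈ 0.187821
  B: 28/255 ≈ 0.109804 > 0.04045 → ((0.109804+0.055)/1.055)^2.4 ≈ 0.011612
R_lin = 0.226966, G_lin = 0.187821, B_lin = 0.011612
L = 0.2126×R + 0.7152×G + 0.0722×B
L = 0.2126×0.226966 + 0.7152×0.187821 + 0.0722×0.011612
L ≈ 0.183421


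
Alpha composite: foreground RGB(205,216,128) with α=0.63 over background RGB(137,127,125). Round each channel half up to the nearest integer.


C = α×F + (1-α)×B, with 1-α = 0.37
R: 0.63×205 + 0.37×137 = 129.15 + 50.69 = 179.84 → 180
G: 0.63×216 + 0.37×127 = 136.08 + 46.99 = 183.07 → 183
B: 0.63×128 + 0.37×125 = 80.64 + 46.25 = 126.89 → 127
= RGB(180, 183, 127)


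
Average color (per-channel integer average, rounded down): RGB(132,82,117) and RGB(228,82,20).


Midpoint: each channel = ⌊(C₁+C₂)/2⌋
R: ⌊(132+228)/2⌋ = 180
G: ⌊(82+82)/2⌋ = 82
B: ⌊(117+20)/2⌋ = 68
= RGB(180, 82, 68)


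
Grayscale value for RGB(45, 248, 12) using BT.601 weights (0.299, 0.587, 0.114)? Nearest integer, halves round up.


Gray = 0.299×R + 0.587×G + 0.114×B
Gray = 0.299×45 + 0.587×248 + 0.114×12
Gray = 13.455 + 145.576 + 1.368
Gray = 160.399 → round half up → 160
Gray = 160


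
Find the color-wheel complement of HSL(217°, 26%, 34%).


Complement = opposite side of color wheel = hue + 180°
H' = (217 + 180) mod 360 = 37°
S and L unchanged.
= HSL(37°, 26%, 34%)


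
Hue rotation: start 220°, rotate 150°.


New hue = (H + rotation) mod 360
New hue = (220 + 150) mod 360
= 370 mod 360
= 10°


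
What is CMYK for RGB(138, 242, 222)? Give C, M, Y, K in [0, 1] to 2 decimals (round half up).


R'=138/255≈0.5412, G'=242/255≈0.9490, B'=222/255≈0.8706
K = 1 - max(R',G',B') = 1 - 242/255 = 13/255 = 0.05098… → 0.05
(1-R'-K)/(1-K) simplifies to (max-R)/max with max = 242:
C = (242-138)/242 = 104/242 = 0.42975… → 0.43
M = (242-242)/242 = 0/242 = 0 → 0.00
Y = (242-222)/242 = 20/242 = 0.08264… → 0.08
= CMYK(0.43, 0.00, 0.08, 0.05)


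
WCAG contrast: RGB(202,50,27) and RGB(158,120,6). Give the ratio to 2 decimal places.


Linearize each sRGB channel c=v/255: c/12.92 if c ≤ 0.04045 else ((c+0.055)/1.055)^2.4
L = 0.2126×R_lin + 0.7152×G_lin + 0.0722×B_lin
Color 1 (202,50,27):
  R=202: 202/255≈0.7922 > 0.04045 → ((0.7922+0.055)/1.055)^2.4 ≈ 0.59062
  G=50: 50/255≈0.1961 > 0.04045 → ((0.1961+0.055)/1.055)^2.4 ≈ 0.03190
  B=27: 27/255≈0.1059 > 0.04045 → ((0.1059+0.055)/1.055)^2.4 ≈ 0.01096
  L1 = 0.2126×0.59062 + 0.7152×0.03190 + 0.0722×0.01096 ≈ 0.14917
Color 2 (158,120,6):
  R=158: 158/255≈0.6196 > 0.04045 → ((0.6196+0.055)/1.055)^2.4 ≈ 0.34191
  G=120: 120/255≈0.4706 > 0.04045 → ((0.4706+0.055)/1.055)^2.4 ≈ 0.18782
  B=6: 6/255≈0.0235 ≤ 0.04045 → 0.0235/12.92 ≈ 0.00182
  L2 = 0.2126×0.34191 + 0.7152×0.18782 + 0.0722×0.00182 ≈ 0.20715
Lighter = 0.20715, Darker = 0.14917
Ratio = (L_lighter + 0.05) / (L_darker + 0.05)
Ratio = (0.20715 + 0.05) / (0.14917 + 0.05) = 0.25715 / 0.19917 ≈ 1.2911
Ratio ≈ 1.29:1


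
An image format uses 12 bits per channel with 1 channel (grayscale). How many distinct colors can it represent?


Total bits = 12 bits/channel × 1 channels = 12 bits
Distinct colors = 2^12
= 4,096 colors


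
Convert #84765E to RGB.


84 → 132 (R)
76 → 118 (G)
5E → 94 (B)
= RGB(132, 118, 94)


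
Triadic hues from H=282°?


Triadic: equally spaced at 120° intervals
H1 = 282°
H2 = (282 + 120) mod 360 = 42°
H3 = (282 + 240) mod 360 = 162°
Triadic = 282°, 42°, 162°


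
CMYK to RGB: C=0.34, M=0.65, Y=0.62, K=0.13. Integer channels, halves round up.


R = 255 × (1-C) × (1-K) = 255 × 0.66 × 0.87 = 146.421 → 146
G = 255 × (1-M) × (1-K) = 255 × 0.35 × 0.87 = 77.6475 → 78
B = 255 × (1-Y) × (1-K) = 255 × 0.38 × 0.87 = 84.303 → 84
= RGB(146, 78, 84)


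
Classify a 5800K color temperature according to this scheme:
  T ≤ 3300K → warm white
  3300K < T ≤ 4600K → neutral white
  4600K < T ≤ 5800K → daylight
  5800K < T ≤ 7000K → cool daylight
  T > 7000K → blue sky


Temperature: 5800K
4600K < 5800K ≤ 5800K → daylight
Classification: daylight


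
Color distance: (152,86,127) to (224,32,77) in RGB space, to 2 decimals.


d = √[(R₁-R₂)² + (G₁-G₂)² + (B₁-B₂)²]
d = √[(152-224)² + (86-32)² + (127-77)²]
d = √[5184 + 2916 + 2500]
d = √10600
d ≈ 102.96


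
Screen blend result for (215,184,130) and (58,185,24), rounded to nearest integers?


Screen: C = 255 - (255-A)×(255-B)/255, rounded to nearest integer
R: 255 - (255-215)×(255-58)/255 = 255 - 7880/255 ≈ 255 - 30.902 = 224.098 → 224
G: 255 - (255-184)×(255-185)/255 = 255 - 4970/255 ≈ 255 - 19.490 = 235.510 → 236
B: 255 - (255-130)×(255-24)/255 = 255 - 28875/255 ≈ 255 - 113.235 = 141.765 → 142
= RGB(224, 236, 142)


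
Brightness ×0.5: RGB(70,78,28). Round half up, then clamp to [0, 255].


Multiply each channel by 0.5, round half up, clamp to [0, 255]
R: 70×0.5 = 35
G: 78×0.5 = 39
B: 28×0.5 = 14
= RGB(35, 39, 14)


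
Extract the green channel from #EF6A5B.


Color: #EF6A5B
R = EF = 239
G = 6A = 106
B = 5B = 91
Green = 106


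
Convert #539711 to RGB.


53 → 83 (R)
97 → 151 (G)
11 → 17 (B)
= RGB(83, 151, 17)


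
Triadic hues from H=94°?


Triadic: equally spaced at 120° intervals
H1 = 94°
H2 = (94 + 120) mod 360 = 214°
H3 = (94 + 240) mod 360 = 334°
Triadic = 94°, 214°, 334°


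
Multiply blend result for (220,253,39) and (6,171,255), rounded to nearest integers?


Multiply: C = A×B/255, rounded to nearest integer
R: 220×6/255 = 1320/255 ≈ 5.176 → 5
G: 253×171/255 = 43263/255 ≈ 169.659 → 170
B: 39×255/255 = 9945/255 ≈ 39.000 → 39
= RGB(5, 170, 39)


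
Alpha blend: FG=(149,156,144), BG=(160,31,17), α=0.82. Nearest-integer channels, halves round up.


C = α×F + (1-α)×B, with 1-α = 0.18
R: 0.82×149 + 0.18×160 = 122.18 + 28.80 = 150.98 → 151
G: 0.82×156 + 0.18×31 = 127.92 + 5.58 = 133.50 → 134
B: 0.82×144 + 0.18×17 = 118.08 + 3.06 = 121.14 → 121
= RGB(151, 134, 121)


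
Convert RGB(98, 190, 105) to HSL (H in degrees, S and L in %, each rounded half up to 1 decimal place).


Normalize: R'=98/255≈0.3843, G'=190/255≈0.7451, B'=105/255≈0.4118
Max=190/255, Min=98/255, Δ=Max-Min=92/255
L = (Max+Min)/2 = (190+98)/510 = 288/510 = 0.56470… → L = 56.5%
L > 0.5 → S = Δ/(2-Max-Min) = 92/(510-190-98) = 92/222 = 0.41441… → S = 41.4%
(the 1/255 factors cancel in S and H, so raw channel differences can be used)
Max is G' → H = 60 × ((B-R)/Δ + 2) = 60 × ((105-98)/92 + 2)
  7/92 + 2 = 0.0760… + 2 = 2.0760…
  H = 60 × 2.0760… = 124.565…° → H = 124.6°
= HSL(124.6°, 41.4%, 56.5%)


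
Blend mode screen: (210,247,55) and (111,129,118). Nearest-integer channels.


Screen: C = 255 - (255-A)×(255-B)/255, rounded to nearest integer
R: 255 - (255-210)×(255-111)/255 = 255 - 6480/255 ≈ 255 - 25.412 = 229.588 → 230
G: 255 - (255-247)×(255-129)/255 = 255 - 1008/255 ≈ 255 - 3.953 = 251.047 → 251
B: 255 - (255-55)×(255-118)/255 = 255 - 27400/255 ≈ 255 - 107.451 = 147.549 → 148
= RGB(230, 251, 148)


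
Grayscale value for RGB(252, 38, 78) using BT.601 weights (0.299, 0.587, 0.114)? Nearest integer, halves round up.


Gray = 0.299×R + 0.587×G + 0.114×B
Gray = 0.299×252 + 0.587×38 + 0.114×78
Gray = 75.348 + 22.306 + 8.892
Gray = 106.546 → round half up → 107
Gray = 107


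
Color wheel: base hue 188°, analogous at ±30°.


Base hue: 188°
Left analog: (188 - 30) mod 360 = 158°
Right analog: (188 + 30) mod 360 = 218°
Analogous hues = 158° and 218°


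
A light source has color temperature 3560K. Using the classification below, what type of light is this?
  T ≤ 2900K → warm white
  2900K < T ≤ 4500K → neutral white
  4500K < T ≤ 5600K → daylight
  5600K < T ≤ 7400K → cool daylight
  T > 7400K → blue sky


Temperature: 3560K
2900K < 3560K ≤ 4500K → neutral white
Classification: neutral white


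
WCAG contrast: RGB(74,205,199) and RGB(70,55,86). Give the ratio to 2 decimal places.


Linearize each sRGB channel c=v/255: c/12.92 if c ≤ 0.04045 else ((c+0.055)/1.055)^2.4
L = 0.2126×R_lin + 0.7152×G_lin + 0.0722×B_lin
Color 1 (74,205,199):
  R=74: 74/255≈0.2902 > 0.04045 → ((0.2902+0.055)/1.055)^2.4 ≈ 0.06848
  G=205: 205/255≈0.8039 > 0.04045 → ((0.8039+0.055)/1.055)^2.4 ≈ 0.61050
  B=199: 199/255≈0.7804 > 0.04045 → ((0.7804+0.055)/1.055)^2.4 ≈ 0.57112
  L1 = 0.2126×0.06848 + 0.7152×0.61050 + 0.0722×0.57112 ≈ 0.49242
Color 2 (70,55,86):
  R=70: 70/255≈0.2745 > 0.04045 → ((0.2745+0.055)/1.055)^2.4 ≈ 0.06125
  G=55: 55/255≈0.2157 > 0.04045 → ((0.2157+0.055)/1.055)^2.4 ≈ 0.03820
  B=86: 86/255≈0.3373 > 0.04045 → ((0.3373+0.055)/1.055)^2.4 ≈ 0.09306
  L2 = 0.2126×0.06125 + 0.7152×0.03820 + 0.0722×0.09306 ≈ 0.04706
Lighter = 0.49242, Darker = 0.04706
Ratio = (L_lighter + 0.05) / (L_darker + 0.05)
Ratio = (0.49242 + 0.05) / (0.04706 + 0.05) = 0.54242 / 0.09706 ≈ 5.5883
Ratio ≈ 5.59:1


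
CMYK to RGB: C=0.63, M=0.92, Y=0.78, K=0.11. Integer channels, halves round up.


R = 255 × (1-C) × (1-K) = 255 × 0.37 × 0.89 = 83.9715 → 84
G = 255 × (1-M) × (1-K) = 255 × 0.08 × 0.89 = 18.156 → 18
B = 255 × (1-Y) × (1-K) = 255 × 0.22 × 0.89 = 49.929 → 50
= RGB(84, 18, 50)


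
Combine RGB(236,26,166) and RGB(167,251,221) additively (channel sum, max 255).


Additive: each channel = min(255, C₁+C₂)
R: 236+167 = 403 → 255
G: 26+251 = 277 → 255
B: 166+221 = 387 → 255
= RGB(255, 255, 255)


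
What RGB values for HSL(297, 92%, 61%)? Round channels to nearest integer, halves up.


H=297°, S=0.92, L=0.61
C = (1-|2L-1|)×S = (1-|0.22|)×0.92 = 0.7176
H' = H/60 = 297/60 ≈ 4.9500; X = C×(1-|H' mod 2 - 1|) = 0.68172
m = L - C/2 = 0.61 - 0.3588 = 0.2512
Sector ⌊H'⌋ = 4 → (R',G',B') = (0.68172, 0.0, 0.7176)
RGB = ((R'+m)×255, (G'+m)×255, (B'+m)×255) = (237.8946, 64.056, 247.044)
Round half up → RGB(238, 64, 247)


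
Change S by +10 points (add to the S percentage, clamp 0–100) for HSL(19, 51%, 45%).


Original S = 51%
Adjustment = +10 percentage points
New S = 51 + (10) = 61
Clamp to [0, 100] → 61
= HSL(19°, 61%, 45%)


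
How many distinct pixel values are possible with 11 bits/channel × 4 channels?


Total bits = 11 bits/channel × 4 channels = 44 bits
Distinct pixel values = 2^44
= 17,592,186,044,416 pixel values


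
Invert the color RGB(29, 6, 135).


Invert: (255-R, 255-G, 255-B)
R: 255-29 = 226
G: 255-6 = 249
B: 255-135 = 120
= RGB(226, 249, 120)


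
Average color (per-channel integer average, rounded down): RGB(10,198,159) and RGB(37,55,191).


Midpoint: each channel = ⌊(C₁+C₂)/2⌋
R: ⌊(10+37)/2⌋ = 23
G: ⌊(198+55)/2⌋ = 126
B: ⌊(159+191)/2⌋ = 175
= RGB(23, 126, 175)


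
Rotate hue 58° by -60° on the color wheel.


New hue = (H + rotation) mod 360
New hue = (58 -60) mod 360
= -2 mod 360
= 358°


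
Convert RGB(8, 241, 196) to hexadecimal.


R = 8 → 08 (hex)
G = 241 → F1 (hex)
B = 196 → C4 (hex)
Hex = #08F1C4


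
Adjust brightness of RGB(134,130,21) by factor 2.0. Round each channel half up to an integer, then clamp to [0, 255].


Multiply each channel by 2.0, round half up, clamp to [0, 255]
R: 134×2.0 = 268 → clamp → 255
G: 130×2.0 = 260 → clamp → 255
B: 21×2.0 = 42
= RGB(255, 255, 42)


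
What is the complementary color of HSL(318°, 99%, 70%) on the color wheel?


Complement = opposite side of color wheel = hue + 180°
H' = (318 + 180) mod 360 = 138°
S and L unchanged.
= HSL(138°, 99%, 70%)


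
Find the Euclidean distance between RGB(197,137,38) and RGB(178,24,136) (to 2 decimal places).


d = √[(R₁-R₂)² + (G₁-G₂)² + (B₁-B₂)²]
d = √[(197-178)² + (137-24)² + (38-136)²]
d = √[361 + 12769 + 9604]
d = √22734
d ≈ 150.78


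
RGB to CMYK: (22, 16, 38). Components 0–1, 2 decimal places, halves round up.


R'=22/255≈0.0863, G'=16/255≈0.0627, B'=38/255≈0.1490
K = 1 - max(R',G',B') = 1 - 38/255 = 217/255 = 0.85098… → 0.85
(1-R'-K)/(1-K) simplifies to (max-R)/max with max = 38:
C = (38-22)/38 = 16/38 = 0.42105… → 0.42
M = (38-16)/38 = 22/38 = 0.57894… → 0.58
Y = (38-38)/38 = 0/38 = 0 → 0.00
= CMYK(0.42, 0.58, 0.00, 0.85)


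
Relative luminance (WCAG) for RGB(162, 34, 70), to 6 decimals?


Linearize each channel (sRGB transfer function): c = v/255; c_lin = c/12.92 if c ≤ 0.04045, else ((c+0.055)/1.055)^2.4
  R: 162/255 ≈ 0.635294 > 0.04045 → ((0.635294+0.055)/1.055)^2.4 ≈ 0.361307
  G: 34/255 ≈ 0.133333 > 0.04045 → ((0.133333+0.055)/1.055)^2.4 ≈ 0.015996
  B: 70/255 ≈ 0.274510 > 0.04045 → ((0.274510+0.055)/1.055)^2.4 ≈ 0.061246
R_lin = 0.361307, G_lin = 0.015996, B_lin = 0.061246
L = 0.2126×R + 0.7152×G + 0.0722×B
L = 0.2126×0.361307 + 0.7152×0.015996 + 0.0722×0.061246
L ≈ 0.092676


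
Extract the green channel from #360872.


Color: #360872
R = 36 = 54
G = 08 = 8
B = 72 = 114
Green = 8


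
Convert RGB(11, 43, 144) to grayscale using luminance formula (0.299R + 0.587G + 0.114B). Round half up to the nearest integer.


Gray = 0.299×R + 0.587×G + 0.114×B
Gray = 0.299×11 + 0.587×43 + 0.114×144
Gray = 3.289 + 25.241 + 16.416
Gray = 44.946 → round half up → 45
Gray = 45


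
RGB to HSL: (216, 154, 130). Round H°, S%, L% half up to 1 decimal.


Normalize: R'=216/255≈0.8471, G'=154/255≈0.6039, B'=130/255≈0.5098
Max=216/255, Min=130/255, Δ=Max-Min=86/255
L = (Max+Min)/2 = (216+130)/510 = 346/510 = 0.67843… → L = 67.8%
L > 0.5 → S = Δ/(2-Max-Min) = 86/(510-216-130) = 86/164 = 0.52439… → S = 52.4%
(the 1/255 factors cancel in S and H, so raw channel differences can be used)
Max is R' → H = 60 × (((G-B)/Δ) mod 6) = 60 × (((154-130)/86) mod 6)
  24/86 = 0.2790…
  H = 60 × 0.2790… = 16.744…° → H = 16.7°
= HSL(16.7°, 52.4%, 67.8%)


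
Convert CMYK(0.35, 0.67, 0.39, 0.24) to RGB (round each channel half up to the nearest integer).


R = 255 × (1-C) × (1-K) = 255 × 0.65 × 0.76 = 125.97 → 126
G = 255 × (1-M) × (1-K) = 255 × 0.33 × 0.76 = 63.954 → 64
B = 255 × (1-Y) × (1-K) = 255 × 0.61 × 0.76 = 118.218 → 118
= RGB(126, 64, 118)


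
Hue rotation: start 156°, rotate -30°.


New hue = (H + rotation) mod 360
New hue = (156 -30) mod 360
= 126 mod 360
= 126°


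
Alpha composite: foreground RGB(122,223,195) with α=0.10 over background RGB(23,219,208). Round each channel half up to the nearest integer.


C = α×F + (1-α)×B, with 1-α = 0.90
R: 0.10×122 + 0.90×23 = 12.20 + 20.70 = 32.90 → 33
G: 0.10×223 + 0.90×219 = 22.30 + 197.10 = 219.40 → 219
B: 0.10×195 + 0.90×208 = 19.50 + 187.20 = 206.70 → 207
= RGB(33, 219, 207)


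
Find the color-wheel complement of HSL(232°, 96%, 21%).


Complement = opposite side of color wheel = hue + 180°
H' = (232 + 180) mod 360 = 52°
S and L unchanged.
= HSL(52°, 96%, 21%)


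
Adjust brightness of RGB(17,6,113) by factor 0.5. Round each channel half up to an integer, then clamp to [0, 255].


Multiply each channel by 0.5, round half up, clamp to [0, 255]
R: 17×0.5 = 8.5 → round → 9
G: 6×0.5 = 3
B: 113×0.5 = 56.5 → round → 57
= RGB(9, 3, 57)


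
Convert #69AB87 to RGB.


69 → 105 (R)
AB → 171 (G)
87 → 135 (B)
= RGB(105, 171, 135)


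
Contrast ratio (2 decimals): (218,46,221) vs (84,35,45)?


Linearize each sRGB channel c=v/255: c/12.92 if c ≤ 0.04045 else ((c+0.055)/1.055)^2.4
L = 0.2126×R_lin + 0.7152×G_lin + 0.0722×B_lin
Color 1 (218,46,221):
  R=218: 218/255≈0.8549 > 0.04045 → ((0.8549+0.055)/1.055)^2.4 ≈ 0.70110
  G=46: 46/255≈0.1804 > 0.04045 → ((0.1804+0.055)/1.055)^2.4 ≈ 0.02732
  B=221: 221/255≈0.8667 > 0.04045 → ((0.8667+0.055)/1.055)^2.4 ≈ 0.72306
  L1 = 0.2126×0.70110 + 0.7152×0.02732 + 0.0722×0.72306 ≈ 0.22080
Color 2 (84,35,45):
  R=84: 84/255≈0.3294 > 0.04045 → ((0.3294+0.055)/1.055)^2.4 ≈ 0.08866
  G=35: 35/255≈0.1373 > 0.04045 → ((0.1373+0.055)/1.055)^2.4 ≈ 0.01681
  B=45: 45/255≈0.1765 > 0.04045 → ((0.1765+0.055)/1.055)^2.4 ≈ 0.02624
  L2 = 0.2126×0.08866 + 0.7152×0.01681 + 0.0722×0.02624 ≈ 0.03276
Lighter = 0.22080, Darker = 0.03276
Ratio = (L_lighter + 0.05) / (L_darker + 0.05)
Ratio = (0.22080 + 0.05) / (0.03276 + 0.05) = 0.27080 / 0.08276 ≈ 3.2720
Ratio ≈ 3.27:1
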